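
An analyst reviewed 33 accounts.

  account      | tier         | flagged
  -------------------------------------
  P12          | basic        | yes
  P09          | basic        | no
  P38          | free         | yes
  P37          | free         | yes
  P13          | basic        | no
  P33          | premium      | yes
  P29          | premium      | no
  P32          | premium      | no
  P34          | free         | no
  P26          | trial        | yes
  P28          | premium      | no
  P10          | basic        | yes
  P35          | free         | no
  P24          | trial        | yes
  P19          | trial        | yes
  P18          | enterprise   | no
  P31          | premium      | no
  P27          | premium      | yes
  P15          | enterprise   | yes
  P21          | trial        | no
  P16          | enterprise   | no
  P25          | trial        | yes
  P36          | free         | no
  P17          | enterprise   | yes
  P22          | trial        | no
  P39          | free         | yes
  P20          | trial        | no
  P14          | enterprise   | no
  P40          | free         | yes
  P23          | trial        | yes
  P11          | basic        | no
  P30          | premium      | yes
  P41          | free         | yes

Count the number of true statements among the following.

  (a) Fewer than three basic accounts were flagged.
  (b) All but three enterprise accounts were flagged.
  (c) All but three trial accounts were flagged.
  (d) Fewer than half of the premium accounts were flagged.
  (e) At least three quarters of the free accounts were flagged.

4

(a) basic: |A| = 5, |A ∩ B| = 2; needs |A ∩ B| < 3 — true.
(b) enterprise: |A| = 5, |A ∩ B| = 2; needs |A ∖ B| = 3 — true.
(c) trial: |A| = 8, |A ∩ B| = 5; needs |A ∖ B| = 3 — true.
(d) premium: |A| = 7, |A ∩ B| = 3; needs |A ∩ B| < |A ∖ B| — true.
(e) free: |A| = 8, |A ∩ B| = 5; needs |A ∩ B| / |A| ≥ 3/4 — false.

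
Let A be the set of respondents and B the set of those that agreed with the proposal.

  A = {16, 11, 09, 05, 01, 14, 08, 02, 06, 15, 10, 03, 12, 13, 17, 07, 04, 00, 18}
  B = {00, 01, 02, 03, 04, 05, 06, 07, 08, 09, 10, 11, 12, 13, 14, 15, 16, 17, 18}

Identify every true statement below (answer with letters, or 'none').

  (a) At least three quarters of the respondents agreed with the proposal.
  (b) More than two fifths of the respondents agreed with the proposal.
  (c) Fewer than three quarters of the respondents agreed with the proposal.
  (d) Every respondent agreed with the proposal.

(a), (b), (d)

|A| = 19, |A ∩ B| = 19, |A ∖ B| = 0.
(a) |A ∩ B| / |A| ≥ 3/4: holds.
(b) |A ∩ B| / |A| > 2/5: holds.
(c) |A ∩ B| / |A| < 3/4: fails.
(d) A ⊆ B, i.e. every element of A is in B (|A ∖ B| = 0): holds.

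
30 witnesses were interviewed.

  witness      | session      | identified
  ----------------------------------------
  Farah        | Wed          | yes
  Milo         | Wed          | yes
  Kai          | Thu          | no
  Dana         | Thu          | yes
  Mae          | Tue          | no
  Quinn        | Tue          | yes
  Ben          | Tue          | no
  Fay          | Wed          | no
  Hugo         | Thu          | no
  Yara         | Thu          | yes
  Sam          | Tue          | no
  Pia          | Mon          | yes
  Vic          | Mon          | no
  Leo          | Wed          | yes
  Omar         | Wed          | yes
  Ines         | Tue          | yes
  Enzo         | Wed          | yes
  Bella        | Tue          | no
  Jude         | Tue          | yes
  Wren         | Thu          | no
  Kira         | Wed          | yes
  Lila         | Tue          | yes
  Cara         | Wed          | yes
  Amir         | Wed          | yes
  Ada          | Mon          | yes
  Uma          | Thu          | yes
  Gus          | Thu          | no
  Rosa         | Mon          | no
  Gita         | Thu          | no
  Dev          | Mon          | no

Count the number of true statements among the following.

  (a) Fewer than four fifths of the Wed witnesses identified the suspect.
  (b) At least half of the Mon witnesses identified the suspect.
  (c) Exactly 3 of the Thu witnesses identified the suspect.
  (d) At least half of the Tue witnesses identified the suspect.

2

(a) Wed: |A| = 9, |A ∩ B| = 8; needs |A ∩ B| / |A| < 4/5 — false.
(b) Mon: |A| = 5, |A ∩ B| = 2; needs |A ∩ B| ≥ |A ∖ B| — false.
(c) Thu: |A| = 8, |A ∩ B| = 3; needs |A ∩ B| = 3 — true.
(d) Tue: |A| = 8, |A ∩ B| = 4; needs |A ∩ B| ≥ |A ∖ B| — true.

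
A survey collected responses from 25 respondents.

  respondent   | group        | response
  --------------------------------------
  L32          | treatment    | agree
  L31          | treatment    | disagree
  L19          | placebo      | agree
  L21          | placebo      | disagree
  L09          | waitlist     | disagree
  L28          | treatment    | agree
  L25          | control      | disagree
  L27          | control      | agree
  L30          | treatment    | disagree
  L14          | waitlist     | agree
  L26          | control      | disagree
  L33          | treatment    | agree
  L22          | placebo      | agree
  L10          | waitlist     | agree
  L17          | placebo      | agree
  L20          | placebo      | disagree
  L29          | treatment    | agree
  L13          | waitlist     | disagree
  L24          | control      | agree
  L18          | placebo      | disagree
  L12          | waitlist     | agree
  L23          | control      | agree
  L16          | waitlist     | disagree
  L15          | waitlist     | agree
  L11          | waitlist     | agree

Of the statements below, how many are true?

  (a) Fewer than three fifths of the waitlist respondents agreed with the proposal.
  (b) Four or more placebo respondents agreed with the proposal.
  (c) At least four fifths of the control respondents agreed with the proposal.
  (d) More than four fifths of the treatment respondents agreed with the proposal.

(a) waitlist: |A| = 8, |A ∩ B| = 5; needs |A ∩ B| / |A| < 3/5 — false.
(b) placebo: |A| = 6, |A ∩ B| = 3; needs |A ∩ B| ≥ 4 — false.
(c) control: |A| = 5, |A ∩ B| = 3; needs |A ∩ B| / |A| ≥ 4/5 — false.
(d) treatment: |A| = 6, |A ∩ B| = 4; needs |A ∩ B| / |A| > 4/5 — false.

0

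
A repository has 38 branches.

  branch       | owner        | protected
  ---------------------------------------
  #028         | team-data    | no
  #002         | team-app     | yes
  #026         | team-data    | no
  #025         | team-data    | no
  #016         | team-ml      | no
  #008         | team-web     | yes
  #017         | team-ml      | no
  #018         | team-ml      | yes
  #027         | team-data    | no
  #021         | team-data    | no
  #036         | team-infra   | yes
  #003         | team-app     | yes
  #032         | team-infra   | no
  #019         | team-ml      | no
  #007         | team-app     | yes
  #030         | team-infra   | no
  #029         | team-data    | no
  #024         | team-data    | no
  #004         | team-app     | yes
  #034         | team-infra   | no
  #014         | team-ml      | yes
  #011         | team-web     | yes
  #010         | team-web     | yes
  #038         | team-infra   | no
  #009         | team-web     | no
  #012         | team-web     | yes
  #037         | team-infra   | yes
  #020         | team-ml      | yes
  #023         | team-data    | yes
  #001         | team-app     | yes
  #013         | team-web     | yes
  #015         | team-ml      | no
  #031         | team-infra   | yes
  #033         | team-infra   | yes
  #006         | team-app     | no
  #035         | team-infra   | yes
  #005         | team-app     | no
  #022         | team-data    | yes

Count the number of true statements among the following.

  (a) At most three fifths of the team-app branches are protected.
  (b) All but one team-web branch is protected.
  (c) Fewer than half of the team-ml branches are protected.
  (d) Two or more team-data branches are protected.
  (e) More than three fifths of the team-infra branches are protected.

3

(a) team-app: |A| = 7, |A ∩ B| = 5; needs |A ∩ B| / |A| ≤ 3/5 — false.
(b) team-web: |A| = 6, |A ∩ B| = 5; needs |A ∖ B| = 1 — true.
(c) team-ml: |A| = 7, |A ∩ B| = 3; needs |A ∩ B| < |A ∖ B| — true.
(d) team-data: |A| = 9, |A ∩ B| = 2; needs |A ∩ B| ≥ 2 — true.
(e) team-infra: |A| = 9, |A ∩ B| = 5; needs |A ∩ B| / |A| > 3/5 — false.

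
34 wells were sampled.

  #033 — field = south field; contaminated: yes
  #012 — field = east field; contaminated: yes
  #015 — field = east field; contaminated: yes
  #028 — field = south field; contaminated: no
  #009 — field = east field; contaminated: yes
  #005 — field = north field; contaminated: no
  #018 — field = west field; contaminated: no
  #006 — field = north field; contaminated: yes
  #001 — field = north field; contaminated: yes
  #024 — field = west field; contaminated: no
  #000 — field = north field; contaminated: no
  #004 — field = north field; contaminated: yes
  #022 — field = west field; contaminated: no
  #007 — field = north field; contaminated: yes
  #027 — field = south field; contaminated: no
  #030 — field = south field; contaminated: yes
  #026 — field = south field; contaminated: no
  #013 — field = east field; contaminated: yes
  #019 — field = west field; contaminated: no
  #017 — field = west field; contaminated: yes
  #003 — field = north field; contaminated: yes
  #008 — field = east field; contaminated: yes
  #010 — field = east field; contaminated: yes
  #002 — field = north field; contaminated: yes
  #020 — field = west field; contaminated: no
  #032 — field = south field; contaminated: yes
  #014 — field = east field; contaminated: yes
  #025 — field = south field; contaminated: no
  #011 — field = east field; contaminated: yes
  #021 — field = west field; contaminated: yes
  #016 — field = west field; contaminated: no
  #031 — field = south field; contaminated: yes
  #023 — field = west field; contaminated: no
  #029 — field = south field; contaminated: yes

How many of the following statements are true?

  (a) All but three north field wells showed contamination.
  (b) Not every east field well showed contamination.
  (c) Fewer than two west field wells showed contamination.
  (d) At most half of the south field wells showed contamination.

0

(a) north field: |A| = 8, |A ∩ B| = 6; needs |A ∖ B| = 3 — false.
(b) east field: |A| = 8, |A ∩ B| = 8; needs A ⊄ B (|A ∖ B| ≥ 1) — false.
(c) west field: |A| = 9, |A ∩ B| = 2; needs |A ∩ B| < 2 — false.
(d) south field: |A| = 9, |A ∩ B| = 5; needs |A ∩ B| ≤ |A ∖ B| — false.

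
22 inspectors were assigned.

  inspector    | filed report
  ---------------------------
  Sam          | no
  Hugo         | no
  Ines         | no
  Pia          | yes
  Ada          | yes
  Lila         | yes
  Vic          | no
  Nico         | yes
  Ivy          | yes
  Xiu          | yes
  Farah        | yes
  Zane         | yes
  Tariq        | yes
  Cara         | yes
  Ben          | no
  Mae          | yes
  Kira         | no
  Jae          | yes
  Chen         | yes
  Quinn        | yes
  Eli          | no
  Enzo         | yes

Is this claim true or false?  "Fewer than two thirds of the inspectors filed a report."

Truth condition: |A ∩ B| / |A| < 2/3.
|A| = 22, |A ∩ B| = 15, |A ∖ B| = 7.
|A ∩ B|/|A| = 15/22, so the statement is false.

False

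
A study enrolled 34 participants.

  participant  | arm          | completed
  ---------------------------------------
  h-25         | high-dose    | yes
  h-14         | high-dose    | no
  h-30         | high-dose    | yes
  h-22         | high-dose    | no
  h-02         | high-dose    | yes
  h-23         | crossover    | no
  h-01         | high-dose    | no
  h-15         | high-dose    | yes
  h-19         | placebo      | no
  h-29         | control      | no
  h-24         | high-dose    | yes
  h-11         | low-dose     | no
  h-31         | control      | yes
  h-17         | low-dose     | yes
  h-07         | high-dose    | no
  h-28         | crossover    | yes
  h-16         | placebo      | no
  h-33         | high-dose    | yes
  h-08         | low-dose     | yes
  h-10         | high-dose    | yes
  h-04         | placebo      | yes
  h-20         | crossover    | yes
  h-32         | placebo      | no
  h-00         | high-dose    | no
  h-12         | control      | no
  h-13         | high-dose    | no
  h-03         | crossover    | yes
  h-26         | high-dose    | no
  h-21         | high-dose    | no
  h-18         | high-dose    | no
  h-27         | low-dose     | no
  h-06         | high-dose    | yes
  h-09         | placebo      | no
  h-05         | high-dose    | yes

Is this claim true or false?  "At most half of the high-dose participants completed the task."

The determiner here denotes the relation: |A ∩ B| ≤ |A ∖ B|.
|A| = 18, |A ∩ B| = 9, |A ∖ B| = 9.
9 = 9, so the statement is true.

True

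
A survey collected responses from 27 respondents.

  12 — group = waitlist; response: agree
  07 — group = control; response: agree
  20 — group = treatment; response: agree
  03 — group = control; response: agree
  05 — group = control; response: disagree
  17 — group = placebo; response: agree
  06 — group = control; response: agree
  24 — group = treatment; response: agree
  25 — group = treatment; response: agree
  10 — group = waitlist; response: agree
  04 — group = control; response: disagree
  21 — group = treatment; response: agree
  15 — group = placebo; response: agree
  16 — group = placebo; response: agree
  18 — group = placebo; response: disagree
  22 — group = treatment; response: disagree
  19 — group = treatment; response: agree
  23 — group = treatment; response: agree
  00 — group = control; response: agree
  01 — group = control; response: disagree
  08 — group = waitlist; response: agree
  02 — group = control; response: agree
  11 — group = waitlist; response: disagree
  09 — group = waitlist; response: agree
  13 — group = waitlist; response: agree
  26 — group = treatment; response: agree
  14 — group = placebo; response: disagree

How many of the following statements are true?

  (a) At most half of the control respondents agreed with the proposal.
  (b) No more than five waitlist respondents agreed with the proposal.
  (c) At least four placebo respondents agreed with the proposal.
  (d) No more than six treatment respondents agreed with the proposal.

1

(a) control: |A| = 8, |A ∩ B| = 5; needs |A ∩ B| ≤ |A ∖ B| — false.
(b) waitlist: |A| = 6, |A ∩ B| = 5; needs |A ∩ B| ≤ 5 — true.
(c) placebo: |A| = 5, |A ∩ B| = 3; needs |A ∩ B| ≥ 4 — false.
(d) treatment: |A| = 8, |A ∩ B| = 7; needs |A ∩ B| ≤ 6 — false.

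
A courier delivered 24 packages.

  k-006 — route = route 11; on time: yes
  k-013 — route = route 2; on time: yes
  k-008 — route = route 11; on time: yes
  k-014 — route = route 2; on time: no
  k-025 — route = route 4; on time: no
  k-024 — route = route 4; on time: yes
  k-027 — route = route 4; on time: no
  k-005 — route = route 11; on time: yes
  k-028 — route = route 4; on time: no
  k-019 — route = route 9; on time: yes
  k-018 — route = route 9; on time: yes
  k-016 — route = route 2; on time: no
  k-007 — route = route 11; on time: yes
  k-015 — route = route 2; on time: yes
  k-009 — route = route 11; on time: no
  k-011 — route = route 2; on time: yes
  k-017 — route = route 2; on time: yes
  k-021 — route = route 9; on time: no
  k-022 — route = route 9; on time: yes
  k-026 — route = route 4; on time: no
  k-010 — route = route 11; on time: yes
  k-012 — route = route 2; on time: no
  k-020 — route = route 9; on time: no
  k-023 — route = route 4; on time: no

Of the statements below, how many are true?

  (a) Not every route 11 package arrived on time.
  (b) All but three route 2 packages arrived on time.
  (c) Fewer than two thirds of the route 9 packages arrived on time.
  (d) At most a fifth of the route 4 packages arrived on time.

(a) route 11: |A| = 6, |A ∩ B| = 5; needs A ⊄ B (|A ∖ B| ≥ 1) — true.
(b) route 2: |A| = 7, |A ∩ B| = 4; needs |A ∖ B| = 3 — true.
(c) route 9: |A| = 5, |A ∩ B| = 3; needs |A ∩ B| / |A| < 2/3 — true.
(d) route 4: |A| = 6, |A ∩ B| = 1; needs |A ∩ B| / |A| ≤ 1/5 — true.

4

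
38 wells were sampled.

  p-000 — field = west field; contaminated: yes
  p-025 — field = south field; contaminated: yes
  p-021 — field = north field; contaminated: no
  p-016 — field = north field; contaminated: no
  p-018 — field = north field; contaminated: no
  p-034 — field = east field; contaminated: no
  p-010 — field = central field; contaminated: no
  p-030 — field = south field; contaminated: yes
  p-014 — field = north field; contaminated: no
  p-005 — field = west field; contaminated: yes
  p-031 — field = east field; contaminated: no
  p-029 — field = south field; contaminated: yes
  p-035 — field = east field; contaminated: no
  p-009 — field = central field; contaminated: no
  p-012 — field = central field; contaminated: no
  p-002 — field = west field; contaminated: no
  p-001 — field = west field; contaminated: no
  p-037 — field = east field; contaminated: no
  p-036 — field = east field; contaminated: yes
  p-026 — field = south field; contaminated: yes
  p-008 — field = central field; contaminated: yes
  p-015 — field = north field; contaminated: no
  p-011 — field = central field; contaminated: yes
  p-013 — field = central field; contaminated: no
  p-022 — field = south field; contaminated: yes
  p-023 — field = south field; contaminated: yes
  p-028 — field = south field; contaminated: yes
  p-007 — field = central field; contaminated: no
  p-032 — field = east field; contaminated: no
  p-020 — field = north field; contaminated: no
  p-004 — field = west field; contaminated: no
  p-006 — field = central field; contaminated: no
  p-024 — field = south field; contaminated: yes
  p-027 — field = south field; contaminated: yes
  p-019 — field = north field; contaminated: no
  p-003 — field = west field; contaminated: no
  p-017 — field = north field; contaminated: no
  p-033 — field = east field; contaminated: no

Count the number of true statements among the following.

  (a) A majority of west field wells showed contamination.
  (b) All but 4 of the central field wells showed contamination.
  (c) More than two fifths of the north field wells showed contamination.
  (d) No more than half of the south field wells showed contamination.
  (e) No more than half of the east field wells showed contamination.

(a) west field: |A| = 6, |A ∩ B| = 2; needs |A ∩ B| > |A ∖ B| — false.
(b) central field: |A| = 8, |A ∩ B| = 2; needs |A ∖ B| = 4 — false.
(c) north field: |A| = 8, |A ∩ B| = 0; needs |A ∩ B| / |A| > 2/5 — false.
(d) south field: |A| = 9, |A ∩ B| = 9; needs |A ∩ B| ≤ |A ∖ B| — false.
(e) east field: |A| = 7, |A ∩ B| = 1; needs |A ∩ B| ≤ |A ∖ B| — true.

1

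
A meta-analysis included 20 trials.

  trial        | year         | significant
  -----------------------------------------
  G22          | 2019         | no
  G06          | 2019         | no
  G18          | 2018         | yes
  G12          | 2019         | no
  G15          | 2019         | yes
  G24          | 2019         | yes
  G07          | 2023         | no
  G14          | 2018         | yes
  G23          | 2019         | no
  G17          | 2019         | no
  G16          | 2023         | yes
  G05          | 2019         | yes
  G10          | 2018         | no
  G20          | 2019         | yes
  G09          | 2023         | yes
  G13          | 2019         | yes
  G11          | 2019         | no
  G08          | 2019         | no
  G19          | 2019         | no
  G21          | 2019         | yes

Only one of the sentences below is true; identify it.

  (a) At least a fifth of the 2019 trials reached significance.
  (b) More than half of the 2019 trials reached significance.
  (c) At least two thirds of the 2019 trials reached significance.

(a)

|A| = 14, |A ∩ B| = 6, |A ∖ B| = 8.
(a) requires |A ∩ B| / |A| ≥ 1/5: true.
(b) requires |A ∩ B| > |A ∖ B|: false.
(c) requires |A ∩ B| / |A| ≥ 2/3: false.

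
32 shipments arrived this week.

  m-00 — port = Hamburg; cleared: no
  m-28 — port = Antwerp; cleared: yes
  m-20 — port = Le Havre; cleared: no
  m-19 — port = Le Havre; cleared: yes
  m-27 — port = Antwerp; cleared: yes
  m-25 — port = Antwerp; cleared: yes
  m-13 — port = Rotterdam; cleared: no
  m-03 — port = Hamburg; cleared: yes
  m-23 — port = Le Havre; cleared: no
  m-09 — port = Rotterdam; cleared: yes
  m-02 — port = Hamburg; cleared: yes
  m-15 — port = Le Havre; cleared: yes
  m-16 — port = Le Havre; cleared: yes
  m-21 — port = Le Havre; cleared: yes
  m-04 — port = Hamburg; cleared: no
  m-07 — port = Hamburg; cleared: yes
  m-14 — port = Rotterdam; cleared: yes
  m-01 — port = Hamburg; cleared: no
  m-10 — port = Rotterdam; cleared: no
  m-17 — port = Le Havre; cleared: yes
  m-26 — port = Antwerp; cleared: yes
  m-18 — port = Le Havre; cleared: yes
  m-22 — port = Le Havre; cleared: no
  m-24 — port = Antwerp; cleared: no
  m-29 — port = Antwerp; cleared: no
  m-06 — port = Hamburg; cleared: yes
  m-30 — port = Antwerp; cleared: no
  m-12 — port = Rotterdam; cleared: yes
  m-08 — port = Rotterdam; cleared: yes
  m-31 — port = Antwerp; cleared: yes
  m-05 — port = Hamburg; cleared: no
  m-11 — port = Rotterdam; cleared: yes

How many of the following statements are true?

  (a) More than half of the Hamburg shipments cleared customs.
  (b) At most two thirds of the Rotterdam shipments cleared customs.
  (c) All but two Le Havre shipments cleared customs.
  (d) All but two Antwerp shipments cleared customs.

0

(a) Hamburg: |A| = 8, |A ∩ B| = 4; needs |A ∩ B| > |A ∖ B| — false.
(b) Rotterdam: |A| = 7, |A ∩ B| = 5; needs |A ∩ B| / |A| ≤ 2/3 — false.
(c) Le Havre: |A| = 9, |A ∩ B| = 6; needs |A ∖ B| = 2 — false.
(d) Antwerp: |A| = 8, |A ∩ B| = 5; needs |A ∖ B| = 2 — false.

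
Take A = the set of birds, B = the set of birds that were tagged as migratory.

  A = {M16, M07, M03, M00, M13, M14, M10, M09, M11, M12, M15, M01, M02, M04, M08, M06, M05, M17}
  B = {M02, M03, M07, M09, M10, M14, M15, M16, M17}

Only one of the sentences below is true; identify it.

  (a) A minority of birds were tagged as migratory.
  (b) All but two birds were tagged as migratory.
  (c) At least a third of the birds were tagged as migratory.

(c)

|A| = 18, |A ∩ B| = 9, |A ∖ B| = 9.
(a) requires |A ∩ B| < |A ∖ B|: false.
(b) requires |A ∖ B| = 2: false.
(c) requires |A ∩ B| / |A| ≥ 1/3: true.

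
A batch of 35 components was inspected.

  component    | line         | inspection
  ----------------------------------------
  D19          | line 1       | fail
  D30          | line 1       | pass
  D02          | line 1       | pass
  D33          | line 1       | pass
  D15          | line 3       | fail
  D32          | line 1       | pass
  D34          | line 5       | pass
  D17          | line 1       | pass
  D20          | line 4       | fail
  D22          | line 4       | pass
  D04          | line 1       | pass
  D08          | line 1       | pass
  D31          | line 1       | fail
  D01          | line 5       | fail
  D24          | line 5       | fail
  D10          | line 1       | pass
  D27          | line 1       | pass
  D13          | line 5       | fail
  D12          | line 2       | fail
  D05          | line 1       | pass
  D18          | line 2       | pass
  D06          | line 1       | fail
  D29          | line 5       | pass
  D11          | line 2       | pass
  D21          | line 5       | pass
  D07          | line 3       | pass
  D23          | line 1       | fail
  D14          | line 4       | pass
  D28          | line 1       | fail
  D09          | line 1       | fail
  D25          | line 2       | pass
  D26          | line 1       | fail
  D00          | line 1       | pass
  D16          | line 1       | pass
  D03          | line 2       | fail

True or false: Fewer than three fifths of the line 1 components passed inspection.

The determiner here denotes the relation: |A ∩ B| / |A| < 3/5.
|A| = 19, |A ∩ B| = 12, |A ∖ B| = 7.
|A ∩ B|/|A| = 12/19, so the statement is false.

False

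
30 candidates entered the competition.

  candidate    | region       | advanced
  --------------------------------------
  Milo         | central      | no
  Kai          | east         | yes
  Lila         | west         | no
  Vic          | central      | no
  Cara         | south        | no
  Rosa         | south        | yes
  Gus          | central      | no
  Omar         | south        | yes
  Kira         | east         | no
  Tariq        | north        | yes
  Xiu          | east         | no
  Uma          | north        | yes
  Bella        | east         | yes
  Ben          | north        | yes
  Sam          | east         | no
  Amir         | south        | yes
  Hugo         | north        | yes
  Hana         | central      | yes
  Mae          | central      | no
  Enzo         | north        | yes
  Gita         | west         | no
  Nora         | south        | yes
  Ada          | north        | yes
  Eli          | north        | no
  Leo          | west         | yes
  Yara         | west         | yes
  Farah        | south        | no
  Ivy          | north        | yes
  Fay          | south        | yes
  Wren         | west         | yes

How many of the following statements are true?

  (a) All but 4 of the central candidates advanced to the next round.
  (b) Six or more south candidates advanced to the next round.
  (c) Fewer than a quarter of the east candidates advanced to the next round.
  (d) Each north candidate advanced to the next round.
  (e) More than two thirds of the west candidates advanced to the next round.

(a) central: |A| = 5, |A ∩ B| = 1; needs |A ∖ B| = 4 — true.
(b) south: |A| = 7, |A ∩ B| = 5; needs |A ∩ B| ≥ 6 — false.
(c) east: |A| = 5, |A ∩ B| = 2; needs |A ∩ B| / |A| < 1/4 — false.
(d) north: |A| = 8, |A ∩ B| = 7; needs A ⊆ B, i.e. every element of A is in B (|A ∖ B| = 0) — false.
(e) west: |A| = 5, |A ∩ B| = 3; needs |A ∩ B| / |A| > 2/3 — false.

1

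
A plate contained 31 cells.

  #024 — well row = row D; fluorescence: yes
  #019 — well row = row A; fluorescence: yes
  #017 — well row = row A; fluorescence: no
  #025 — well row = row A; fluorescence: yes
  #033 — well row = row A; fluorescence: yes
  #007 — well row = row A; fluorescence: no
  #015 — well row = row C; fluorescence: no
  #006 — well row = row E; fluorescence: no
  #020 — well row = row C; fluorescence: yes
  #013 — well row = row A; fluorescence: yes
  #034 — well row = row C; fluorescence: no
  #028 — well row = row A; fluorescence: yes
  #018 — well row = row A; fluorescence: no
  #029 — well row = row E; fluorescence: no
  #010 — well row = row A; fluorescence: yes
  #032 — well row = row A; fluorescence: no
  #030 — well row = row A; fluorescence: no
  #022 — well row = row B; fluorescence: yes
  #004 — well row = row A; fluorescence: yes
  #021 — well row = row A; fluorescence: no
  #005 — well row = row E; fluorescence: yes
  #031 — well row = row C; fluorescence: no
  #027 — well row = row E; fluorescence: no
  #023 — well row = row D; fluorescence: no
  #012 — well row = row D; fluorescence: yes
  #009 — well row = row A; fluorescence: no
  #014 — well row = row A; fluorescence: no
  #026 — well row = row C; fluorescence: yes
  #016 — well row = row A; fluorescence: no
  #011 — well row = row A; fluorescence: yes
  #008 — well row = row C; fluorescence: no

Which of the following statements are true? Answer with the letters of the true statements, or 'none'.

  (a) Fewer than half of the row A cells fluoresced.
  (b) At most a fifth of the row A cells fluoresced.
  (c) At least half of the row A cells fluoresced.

|A| = 17, |A ∩ B| = 8, |A ∖ B| = 9.
(a) |A ∩ B| < |A ∖ B|: holds.
(b) |A ∩ B| / |A| ≤ 1/5: fails.
(c) |A ∩ B| ≥ |A ∖ B|: fails.

(a)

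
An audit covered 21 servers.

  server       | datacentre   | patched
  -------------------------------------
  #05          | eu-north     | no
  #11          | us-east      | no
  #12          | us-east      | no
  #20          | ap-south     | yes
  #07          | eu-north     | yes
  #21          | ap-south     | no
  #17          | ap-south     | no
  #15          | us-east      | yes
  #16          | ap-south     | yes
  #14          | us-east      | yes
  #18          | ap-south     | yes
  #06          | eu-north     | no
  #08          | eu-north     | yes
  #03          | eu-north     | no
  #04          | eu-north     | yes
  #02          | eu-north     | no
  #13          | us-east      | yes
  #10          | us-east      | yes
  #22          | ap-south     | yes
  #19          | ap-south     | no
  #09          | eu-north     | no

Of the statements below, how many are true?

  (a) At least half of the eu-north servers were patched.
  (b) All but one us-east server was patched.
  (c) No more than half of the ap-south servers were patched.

0

(a) eu-north: |A| = 8, |A ∩ B| = 3; needs |A ∩ B| ≥ |A ∖ B| — false.
(b) us-east: |A| = 6, |A ∩ B| = 4; needs |A ∖ B| = 1 — false.
(c) ap-south: |A| = 7, |A ∩ B| = 4; needs |A ∩ B| ≤ |A ∖ B| — false.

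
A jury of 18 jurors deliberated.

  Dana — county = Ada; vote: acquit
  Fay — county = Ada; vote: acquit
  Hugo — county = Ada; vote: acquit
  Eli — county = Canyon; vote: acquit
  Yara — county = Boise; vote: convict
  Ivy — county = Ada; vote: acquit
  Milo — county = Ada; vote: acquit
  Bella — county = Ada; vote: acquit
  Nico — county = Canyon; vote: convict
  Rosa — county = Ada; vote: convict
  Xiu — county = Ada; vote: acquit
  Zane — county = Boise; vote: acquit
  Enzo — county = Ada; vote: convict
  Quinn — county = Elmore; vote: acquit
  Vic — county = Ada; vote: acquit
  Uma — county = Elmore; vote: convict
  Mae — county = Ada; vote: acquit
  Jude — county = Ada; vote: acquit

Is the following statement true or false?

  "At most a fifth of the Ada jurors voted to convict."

The determiner here denotes the relation: |A ∩ B| / |A| ≤ 1/5.
A (the restrictor) = {Dana, Fay, Hugo, Ivy, Milo, Bella, Rosa, Xiu, Enzo, Vic, Mae, Jude}, |A| = 12.
A ∩ B = {Rosa, Enzo}, so |A ∩ B| = 2.
A ∖ B = {Dana, Fay, Hugo, Ivy, Milo, Bella, Xiu, Vic, Mae, Jude}, so |A ∖ B| = 10.
|A ∩ B|/|A| = 2/12, so the statement is true.

True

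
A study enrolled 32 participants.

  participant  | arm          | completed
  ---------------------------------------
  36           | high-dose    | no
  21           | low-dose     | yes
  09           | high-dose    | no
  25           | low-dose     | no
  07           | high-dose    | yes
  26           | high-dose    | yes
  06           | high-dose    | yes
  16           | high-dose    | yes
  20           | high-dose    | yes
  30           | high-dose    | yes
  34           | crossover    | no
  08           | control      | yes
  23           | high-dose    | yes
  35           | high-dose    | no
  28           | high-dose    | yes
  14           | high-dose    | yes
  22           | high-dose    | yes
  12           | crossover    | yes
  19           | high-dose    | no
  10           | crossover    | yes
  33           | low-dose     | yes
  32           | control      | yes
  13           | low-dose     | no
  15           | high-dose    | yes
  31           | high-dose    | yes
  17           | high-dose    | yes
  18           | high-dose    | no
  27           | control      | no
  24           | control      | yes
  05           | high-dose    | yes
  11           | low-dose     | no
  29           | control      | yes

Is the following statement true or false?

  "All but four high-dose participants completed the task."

Truth condition: |A ∖ B| = 4.
|A| = 19, |A ∩ B| = 14, |A ∖ B| = 5.
|A ∖ B| = 5, so the statement is false.

False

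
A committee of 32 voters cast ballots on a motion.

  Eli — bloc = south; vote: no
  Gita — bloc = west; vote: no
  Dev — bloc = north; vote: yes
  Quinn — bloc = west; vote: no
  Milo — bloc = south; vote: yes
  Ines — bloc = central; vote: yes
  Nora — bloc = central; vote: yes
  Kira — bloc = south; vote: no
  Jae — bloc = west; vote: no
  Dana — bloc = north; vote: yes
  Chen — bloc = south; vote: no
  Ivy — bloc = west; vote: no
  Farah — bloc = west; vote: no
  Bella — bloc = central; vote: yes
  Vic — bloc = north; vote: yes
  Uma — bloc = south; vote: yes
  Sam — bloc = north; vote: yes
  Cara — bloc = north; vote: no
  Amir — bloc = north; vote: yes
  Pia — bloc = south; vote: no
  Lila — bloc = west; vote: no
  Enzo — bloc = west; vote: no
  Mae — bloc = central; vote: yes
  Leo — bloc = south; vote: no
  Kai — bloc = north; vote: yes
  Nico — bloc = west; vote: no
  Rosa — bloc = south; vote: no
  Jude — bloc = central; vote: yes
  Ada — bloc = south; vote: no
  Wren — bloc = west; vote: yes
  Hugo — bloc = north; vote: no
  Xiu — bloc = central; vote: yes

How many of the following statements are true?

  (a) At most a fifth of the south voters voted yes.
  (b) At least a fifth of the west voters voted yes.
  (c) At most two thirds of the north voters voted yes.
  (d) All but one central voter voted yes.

(a) south: |A| = 9, |A ∩ B| = 2; needs |A ∩ B| / |A| ≤ 1/5 — false.
(b) west: |A| = 9, |A ∩ B| = 1; needs |A ∩ B| / |A| ≥ 1/5 — false.
(c) north: |A| = 8, |A ∩ B| = 6; needs |A ∩ B| / |A| ≤ 2/3 — false.
(d) central: |A| = 6, |A ∩ B| = 6; needs |A ∖ B| = 1 — false.

0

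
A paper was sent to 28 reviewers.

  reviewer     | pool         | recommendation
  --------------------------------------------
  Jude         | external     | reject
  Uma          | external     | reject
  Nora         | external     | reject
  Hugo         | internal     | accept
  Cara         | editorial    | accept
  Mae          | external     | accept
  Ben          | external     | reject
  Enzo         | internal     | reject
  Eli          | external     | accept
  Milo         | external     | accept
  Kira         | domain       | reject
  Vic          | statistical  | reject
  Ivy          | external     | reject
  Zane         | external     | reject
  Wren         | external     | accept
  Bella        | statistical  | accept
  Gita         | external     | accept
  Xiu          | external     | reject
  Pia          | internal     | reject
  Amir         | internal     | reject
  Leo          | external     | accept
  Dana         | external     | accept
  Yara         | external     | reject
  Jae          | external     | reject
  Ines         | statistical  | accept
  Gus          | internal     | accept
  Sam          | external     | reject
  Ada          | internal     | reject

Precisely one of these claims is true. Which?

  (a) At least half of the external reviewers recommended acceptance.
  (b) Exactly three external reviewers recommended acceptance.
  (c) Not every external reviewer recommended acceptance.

|A| = 17, |A ∩ B| = 7, |A ∖ B| = 10.
(a) requires |A ∩ B| ≥ |A ∖ B|: false.
(b) requires |A ∩ B| = 3: false.
(c) requires A ⊄ B (|A ∖ B| ≥ 1): true.

(c)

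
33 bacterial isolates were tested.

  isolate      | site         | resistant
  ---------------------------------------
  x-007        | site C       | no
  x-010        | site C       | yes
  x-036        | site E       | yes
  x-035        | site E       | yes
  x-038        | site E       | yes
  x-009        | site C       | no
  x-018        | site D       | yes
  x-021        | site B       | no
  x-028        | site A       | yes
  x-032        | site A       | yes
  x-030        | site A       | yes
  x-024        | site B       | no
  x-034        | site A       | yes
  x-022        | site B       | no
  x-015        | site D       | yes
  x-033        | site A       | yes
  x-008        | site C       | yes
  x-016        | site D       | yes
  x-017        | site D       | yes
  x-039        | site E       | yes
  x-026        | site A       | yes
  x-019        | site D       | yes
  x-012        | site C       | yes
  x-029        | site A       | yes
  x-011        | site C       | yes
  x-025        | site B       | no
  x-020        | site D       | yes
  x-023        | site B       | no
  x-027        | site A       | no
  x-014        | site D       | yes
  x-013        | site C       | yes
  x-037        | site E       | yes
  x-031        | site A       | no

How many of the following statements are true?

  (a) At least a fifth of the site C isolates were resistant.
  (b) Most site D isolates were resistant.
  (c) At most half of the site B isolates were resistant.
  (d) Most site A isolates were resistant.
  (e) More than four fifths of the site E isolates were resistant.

(a) site C: |A| = 7, |A ∩ B| = 5; needs |A ∩ B| / |A| ≥ 1/5 — true.
(b) site D: |A| = 7, |A ∩ B| = 7; needs |A ∩ B| > |A ∖ B| — true.
(c) site B: |A| = 5, |A ∩ B| = 0; needs |A ∩ B| ≤ |A ∖ B| — true.
(d) site A: |A| = 9, |A ∩ B| = 7; needs |A ∩ B| > |A ∖ B| — true.
(e) site E: |A| = 5, |A ∩ B| = 5; needs |A ∩ B| / |A| > 4/5 — true.

5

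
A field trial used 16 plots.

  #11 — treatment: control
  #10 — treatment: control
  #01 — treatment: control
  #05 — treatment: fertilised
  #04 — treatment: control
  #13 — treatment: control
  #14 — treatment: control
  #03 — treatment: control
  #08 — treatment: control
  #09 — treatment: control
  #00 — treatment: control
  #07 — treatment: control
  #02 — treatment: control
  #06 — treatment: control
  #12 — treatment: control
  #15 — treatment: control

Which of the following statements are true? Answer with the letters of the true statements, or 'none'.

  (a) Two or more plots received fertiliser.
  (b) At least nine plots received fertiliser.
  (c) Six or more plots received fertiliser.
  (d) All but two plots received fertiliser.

none

|A| = 16, |A ∩ B| = 1, |A ∖ B| = 15.
(a) |A ∩ B| ≥ 2: fails.
(b) |A ∩ B| ≥ 9: fails.
(c) |A ∩ B| ≥ 6: fails.
(d) |A ∖ B| = 2: fails.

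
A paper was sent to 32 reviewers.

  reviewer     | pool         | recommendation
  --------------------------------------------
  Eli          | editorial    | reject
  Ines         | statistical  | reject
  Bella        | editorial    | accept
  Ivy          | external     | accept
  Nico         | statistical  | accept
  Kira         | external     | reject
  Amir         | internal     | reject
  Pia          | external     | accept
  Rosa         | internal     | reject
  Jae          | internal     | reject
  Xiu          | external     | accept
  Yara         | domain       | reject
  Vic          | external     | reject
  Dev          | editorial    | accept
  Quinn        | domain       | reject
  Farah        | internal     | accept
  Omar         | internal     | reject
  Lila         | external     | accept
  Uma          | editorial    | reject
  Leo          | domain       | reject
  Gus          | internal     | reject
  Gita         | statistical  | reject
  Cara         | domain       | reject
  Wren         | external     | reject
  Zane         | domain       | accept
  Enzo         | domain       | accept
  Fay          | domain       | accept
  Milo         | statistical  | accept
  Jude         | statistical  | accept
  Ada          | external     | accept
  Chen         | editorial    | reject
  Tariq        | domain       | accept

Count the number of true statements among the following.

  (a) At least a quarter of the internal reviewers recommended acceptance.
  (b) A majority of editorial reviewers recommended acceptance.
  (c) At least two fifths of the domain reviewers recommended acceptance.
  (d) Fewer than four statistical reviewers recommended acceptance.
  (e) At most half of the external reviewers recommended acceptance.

2

(a) internal: |A| = 6, |A ∩ B| = 1; needs |A ∩ B| / |A| ≥ 1/4 — false.
(b) editorial: |A| = 5, |A ∩ B| = 2; needs |A ∩ B| > |A ∖ B| — false.
(c) domain: |A| = 8, |A ∩ B| = 4; needs |A ∩ B| / |A| ≥ 2/5 — true.
(d) statistical: |A| = 5, |A ∩ B| = 3; needs |A ∩ B| < 4 — true.
(e) external: |A| = 8, |A ∩ B| = 5; needs |A ∩ B| ≤ |A ∖ B| — false.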